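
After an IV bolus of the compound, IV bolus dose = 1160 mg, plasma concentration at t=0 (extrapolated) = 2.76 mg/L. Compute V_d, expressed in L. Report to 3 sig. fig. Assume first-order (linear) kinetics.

420 L

Vd = Dose / C₀ = 1160 / 2.76 = 420.3 L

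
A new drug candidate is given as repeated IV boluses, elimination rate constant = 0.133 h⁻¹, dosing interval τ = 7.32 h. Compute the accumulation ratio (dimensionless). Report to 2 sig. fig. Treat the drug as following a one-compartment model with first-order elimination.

e^(−kτ) = e^(−0.1330 × 7.32) = 0.3777
Accumulation ratio R = 1 / (1 − e^(−kτ)) = 1 / (1 − 0.3777) = 1.607

1.6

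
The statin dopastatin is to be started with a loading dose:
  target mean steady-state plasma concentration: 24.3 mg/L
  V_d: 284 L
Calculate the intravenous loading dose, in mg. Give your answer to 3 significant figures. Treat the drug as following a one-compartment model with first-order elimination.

LD = Css × Vd = 24.3 × 284 = 6901 mg

6900 mg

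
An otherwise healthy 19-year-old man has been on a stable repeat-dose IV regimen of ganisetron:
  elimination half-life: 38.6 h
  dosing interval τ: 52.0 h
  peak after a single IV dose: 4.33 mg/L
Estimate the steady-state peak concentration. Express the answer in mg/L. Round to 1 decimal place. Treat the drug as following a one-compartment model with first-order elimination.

k = ln2 / t½ = 0.693147 / 38.6 = 0.01796 h⁻¹
e^(−kτ) = e^(−0.01796 × 52.0) = 0.3930
Accumulation ratio R = 1 / (1 − e^(−kτ)) = 1 / (1 − 0.3930) = 1.647
Steady-state peak = C₀ × R = 4.33 × 1.647 = 7.132 mg/L

7.1 mg/L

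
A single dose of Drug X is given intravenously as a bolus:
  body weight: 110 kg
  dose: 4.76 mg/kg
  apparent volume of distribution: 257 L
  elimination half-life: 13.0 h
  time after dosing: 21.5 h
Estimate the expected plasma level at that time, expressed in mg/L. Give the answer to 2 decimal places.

Total dose = 4.76 × 110 = 523.6 mg
C₀ = Dose / Vd = 523.6 / 257 = 2.037 mg/L
k = ln2 / t½ = 0.693147 / 13.0 = 0.05332 h⁻¹
C = C₀ · e^(−k·t) = 2.037 × e^(−0.05332 × 21.5)
  = 2.037 × 0.3178 = 0.6474 mg/L

0.65 mg/L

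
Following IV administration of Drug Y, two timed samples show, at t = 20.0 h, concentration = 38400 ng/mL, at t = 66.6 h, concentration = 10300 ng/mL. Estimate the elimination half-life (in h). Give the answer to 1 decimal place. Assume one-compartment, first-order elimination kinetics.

k = ln(C₁/C₂) / (t₂ − t₁) = ln(38400/10300) / (66.6 − 20.0)
  = 1.316 / 46.60 = 0.02824 h⁻¹
t½ = ln2 / k = 0.693147 / 0.02824 = 24.54 h

24.5 h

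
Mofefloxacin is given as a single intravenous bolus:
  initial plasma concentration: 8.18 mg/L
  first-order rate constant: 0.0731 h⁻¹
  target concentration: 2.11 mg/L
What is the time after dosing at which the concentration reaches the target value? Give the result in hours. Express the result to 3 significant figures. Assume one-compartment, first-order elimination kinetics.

t = ln(C₀ / C) / k = ln(8.180 / 2.11) / 0.07310
  = ln(3.877) / 0.07310 = 1.355 / 0.07310 = 18.54 h

18.5 h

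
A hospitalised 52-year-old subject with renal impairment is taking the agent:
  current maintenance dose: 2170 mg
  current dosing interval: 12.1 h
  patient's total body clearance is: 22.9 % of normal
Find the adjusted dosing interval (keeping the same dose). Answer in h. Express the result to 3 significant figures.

52.8 h

To keep the same average steady-state level, dosing rate must scale with clearance.
CL ratio = 22.9 / 100 = 0.2290
New interval (same dose) = 12.1 / 0.2290 = 52.84 h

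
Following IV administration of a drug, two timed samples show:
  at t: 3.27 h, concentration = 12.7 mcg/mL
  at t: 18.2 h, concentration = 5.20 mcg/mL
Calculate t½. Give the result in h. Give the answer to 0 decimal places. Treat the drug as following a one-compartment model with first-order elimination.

12 h

k = ln(C₁/C₂) / (t₂ − t₁) = ln(12.7/5.20) / (18.2 − 3.27)
  = 0.8929 / 14.93 = 0.05981 h⁻¹
t½ = ln2 / k = 0.693147 / 0.05981 = 11.59 h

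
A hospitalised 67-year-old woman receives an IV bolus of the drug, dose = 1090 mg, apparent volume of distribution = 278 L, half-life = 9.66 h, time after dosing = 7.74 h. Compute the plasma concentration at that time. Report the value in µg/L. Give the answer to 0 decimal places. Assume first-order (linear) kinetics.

C₀ = Dose / Vd = 1090 / 278 = 3.921 mg/L
k = ln2 / t½ = 0.693147 / 9.66 = 0.07175 h⁻¹
C = C₀ · e^(−k·t) = 3.921 × e^(−0.07175 × 7.74)
  = 3.921 × 0.5739 = 2.250 mg/L
Convert: 2.250 mg/L × 1000 = 2250 µg/L

2250 µg/L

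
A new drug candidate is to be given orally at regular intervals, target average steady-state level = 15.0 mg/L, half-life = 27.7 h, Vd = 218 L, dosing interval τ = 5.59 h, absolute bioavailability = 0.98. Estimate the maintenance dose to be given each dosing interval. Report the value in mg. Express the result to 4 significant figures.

466.7 mg

k = ln2 / t½ = 0.693147 / 27.7 = 0.02502 h⁻¹
CL = k × Vd = 0.02502 × 218 = 5.454 L/h
At steady state, F × (Dose/τ) = Css × CL.
Dose = Css × CL × τ / F = 15.0 × 5.454 × 5.59 / 0.98 = 466.7 mg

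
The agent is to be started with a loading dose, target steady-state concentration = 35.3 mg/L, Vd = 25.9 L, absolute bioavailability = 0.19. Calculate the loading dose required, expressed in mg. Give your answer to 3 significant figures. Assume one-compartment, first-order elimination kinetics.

4810 mg

LD = Css × Vd / F = 35.3 × 25.9 / 0.19 = 4812 mg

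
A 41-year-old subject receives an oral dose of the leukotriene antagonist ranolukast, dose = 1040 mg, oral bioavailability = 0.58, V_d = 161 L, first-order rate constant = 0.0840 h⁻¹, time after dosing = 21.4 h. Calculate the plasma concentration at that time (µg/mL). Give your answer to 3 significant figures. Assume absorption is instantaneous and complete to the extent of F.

Amount reaching circulation = F × Dose = 0.58 × 1040 = 603.2 mg
C₀ = F·Dose / Vd = 603.2 / 161 = 3.747 mg/L
C = C₀ · e^(−k·t) = 3.747 × e^(−0.08400 × 21.4)
  = 3.747 × 0.1657 = 0.6209 mg/L
(0.6209 mg/L = 0.6209 µg/mL)

0.621 µg/mL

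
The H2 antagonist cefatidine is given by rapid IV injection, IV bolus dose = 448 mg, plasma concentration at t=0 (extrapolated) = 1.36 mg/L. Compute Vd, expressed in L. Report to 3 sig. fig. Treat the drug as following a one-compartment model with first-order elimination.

329 L

Vd = Dose / C₀ = 448.0 / 1.36 = 329.4 L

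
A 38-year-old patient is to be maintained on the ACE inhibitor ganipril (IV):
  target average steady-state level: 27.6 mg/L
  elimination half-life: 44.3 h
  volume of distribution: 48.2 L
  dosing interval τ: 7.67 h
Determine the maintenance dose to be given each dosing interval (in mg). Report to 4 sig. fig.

k = ln2 / t½ = 0.693147 / 44.3 = 0.01565 h⁻¹
CL = k × Vd = 0.01565 × 48.2 = 0.7543 L/h
At steady state, Dose/τ = Css × CL.
Dose = Css × CL × τ = 27.6 × 0.7543 × 7.67 = 159.7 mg

159.7 mg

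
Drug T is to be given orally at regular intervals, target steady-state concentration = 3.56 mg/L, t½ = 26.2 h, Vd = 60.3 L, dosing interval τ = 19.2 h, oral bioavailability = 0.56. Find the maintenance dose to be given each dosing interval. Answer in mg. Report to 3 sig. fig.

195 mg

k = ln2 / t½ = 0.693147 / 26.2 = 0.02646 h⁻¹
CL = k × Vd = 0.02646 × 60.3 = 1.596 L/h
At steady state, F × (Dose/τ) = Css × CL.
Dose = Css × CL × τ / F = 3.56 × 1.596 × 19.2 / 0.56 = 194.8 mg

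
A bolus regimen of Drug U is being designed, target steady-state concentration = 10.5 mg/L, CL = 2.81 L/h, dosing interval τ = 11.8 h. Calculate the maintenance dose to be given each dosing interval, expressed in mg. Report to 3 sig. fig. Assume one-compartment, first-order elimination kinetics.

348 mg

At steady state, Dose/τ = Css × CL.
Dose = Css × CL × τ = 10.5 × 2.810 × 11.8 = 348.2 mg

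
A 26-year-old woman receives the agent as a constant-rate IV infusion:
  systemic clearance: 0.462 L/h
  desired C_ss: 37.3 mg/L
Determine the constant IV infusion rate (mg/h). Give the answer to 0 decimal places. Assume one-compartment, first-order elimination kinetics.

At steady state, infusion rate R₀ = Css × CL = 37.3 × 0.4620 = 17.23 mg/h

17 mg/h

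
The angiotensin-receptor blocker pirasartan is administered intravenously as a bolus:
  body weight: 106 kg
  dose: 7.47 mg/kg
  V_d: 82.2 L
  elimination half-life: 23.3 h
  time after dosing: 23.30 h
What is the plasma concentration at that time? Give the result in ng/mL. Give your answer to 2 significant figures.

Total dose = 7.47 × 106 = 791.8 mg
C₀ = Dose / Vd = 791.8 / 82.2 = 9.633 mg/L
k = ln2 / t½ = 0.693147 / 23.3 = 0.02975 h⁻¹
t / t½ = 23.30 / 23.3 = 1 half-lives
C = C₀ × (1/2)^1 = 9.633 × 0.5000 = 4.817 mg/L
Convert: 4.817 mg/L × 1000 = 4817 ng/mL

4800 ng/mL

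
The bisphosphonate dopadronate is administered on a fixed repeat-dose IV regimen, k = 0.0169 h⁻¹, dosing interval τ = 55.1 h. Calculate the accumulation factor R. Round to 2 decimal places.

1.65

e^(−kτ) = e^(−0.01690 × 55.1) = 0.3941
Accumulation ratio R = 1 / (1 − e^(−kτ)) = 1 / (1 − 0.3941) = 1.650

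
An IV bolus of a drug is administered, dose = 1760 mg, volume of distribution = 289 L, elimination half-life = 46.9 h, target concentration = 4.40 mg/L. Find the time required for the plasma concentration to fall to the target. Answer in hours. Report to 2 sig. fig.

C₀ = Dose / Vd = 1760 / 289 = 6.090 mg/L
k = ln2 / t½ = 0.693147 / 46.9 = 0.01478 h⁻¹
t = ln(C₀ / C) / k = ln(6.090 / 4.40) / 0.01478
  = ln(1.384) / 0.01478 = 0.3250 / 0.01478 = 21.99 h

22 h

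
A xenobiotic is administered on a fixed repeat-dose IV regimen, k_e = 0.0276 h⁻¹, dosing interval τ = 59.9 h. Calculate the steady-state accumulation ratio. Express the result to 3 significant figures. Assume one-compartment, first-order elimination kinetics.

e^(−kτ) = e^(−0.02760 × 59.9) = 0.1914
Accumulation ratio R = 1 / (1 − e^(−kτ)) = 1 / (1 − 0.1914) = 1.237

1.24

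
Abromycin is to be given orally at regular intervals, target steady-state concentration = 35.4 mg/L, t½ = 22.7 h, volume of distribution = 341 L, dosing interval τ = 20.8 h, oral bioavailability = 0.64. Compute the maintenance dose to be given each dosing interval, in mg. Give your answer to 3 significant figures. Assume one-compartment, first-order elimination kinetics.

k = ln2 / t½ = 0.693147 / 22.7 = 0.03054 h⁻¹
CL = k × Vd = 0.03054 × 341 = 10.41 L/h
At steady state, F × (Dose/τ) = Css × CL.
Dose = Css × CL × τ / F = 35.4 × 10.41 × 20.8 / 0.64 = 11980 mg

12000 mg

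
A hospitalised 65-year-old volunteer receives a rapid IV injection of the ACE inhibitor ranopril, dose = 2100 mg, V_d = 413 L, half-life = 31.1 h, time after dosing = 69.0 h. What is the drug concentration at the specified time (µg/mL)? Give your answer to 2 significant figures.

C₀ = Dose / Vd = 2100 / 413 = 5.085 mg/L
k = ln2 / t½ = 0.693147 / 31.1 = 0.02229 h⁻¹
C = C₀ · e^(−k·t) = 5.085 × e^(−0.02229 × 69.0)
  = 5.085 × 0.2148 = 1.092 mg/L
(1.092 mg/L = 1.092 µg/mL)

1.1 µg/mL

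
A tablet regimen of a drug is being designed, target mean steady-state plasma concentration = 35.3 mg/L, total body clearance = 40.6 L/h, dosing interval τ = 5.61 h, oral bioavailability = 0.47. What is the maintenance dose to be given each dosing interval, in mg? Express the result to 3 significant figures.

At steady state, F × (Dose/τ) = Css × CL.
Dose = Css × CL × τ / F = 35.3 × 40.60 × 5.61 / 0.47 = 17110 mg

17100 mg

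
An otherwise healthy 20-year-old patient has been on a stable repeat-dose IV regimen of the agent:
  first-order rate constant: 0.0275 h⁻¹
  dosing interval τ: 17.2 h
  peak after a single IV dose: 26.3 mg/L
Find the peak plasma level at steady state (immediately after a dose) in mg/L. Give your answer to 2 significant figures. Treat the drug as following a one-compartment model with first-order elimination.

70 mg/L

e^(−kτ) = e^(−0.02750 × 17.2) = 0.6231
Accumulation ratio R = 1 / (1 − e^(−kτ)) = 1 / (1 − 0.6231) = 2.653
Steady-state peak = C₀ × R = 26.3 × 2.653 = 69.77 mg/L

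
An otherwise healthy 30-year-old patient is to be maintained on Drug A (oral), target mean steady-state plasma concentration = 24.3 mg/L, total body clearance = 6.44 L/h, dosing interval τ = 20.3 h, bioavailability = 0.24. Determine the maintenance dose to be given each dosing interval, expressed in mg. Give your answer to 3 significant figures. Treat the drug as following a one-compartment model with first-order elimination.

13200 mg

At steady state, F × (Dose/τ) = Css × CL.
Dose = Css × CL × τ / F = 24.3 × 6.440 × 20.3 / 0.24 = 13240 mg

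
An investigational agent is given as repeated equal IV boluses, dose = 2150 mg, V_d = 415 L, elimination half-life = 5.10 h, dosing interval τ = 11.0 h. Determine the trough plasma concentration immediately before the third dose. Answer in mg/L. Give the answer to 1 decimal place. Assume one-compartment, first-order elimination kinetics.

1.4 mg/L

C₀ per dose = Dose / Vd = 2150 / 415 = 5.181 mg/L
k = ln2 / t½ = 0.693147 / 5.10 = 0.1359 h⁻¹
Fraction remaining after one interval: r = e^(−kτ) = e^(−0.1359 × 11.0) = 0.2243
Before dose 3, 2 doses have been given (aged 1τ, 2τ).
C_trough = C₀ × (r + r²) = 5.181 × (0.2243 + 0.05031) = 1.423 mg/L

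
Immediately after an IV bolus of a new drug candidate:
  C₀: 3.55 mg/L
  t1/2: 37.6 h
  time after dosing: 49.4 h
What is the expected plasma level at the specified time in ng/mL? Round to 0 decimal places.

1428 ng/mL

k = ln2 / t½ = 0.693147 / 37.6 = 0.01843 h⁻¹
C = C₀ · e^(−k·t) = 3.550 × e^(−0.01843 × 49.4)
  = 3.550 × 0.4023 = 1.428 mg/L
Convert: 1.428 mg/L × 1000 = 1428 ng/mL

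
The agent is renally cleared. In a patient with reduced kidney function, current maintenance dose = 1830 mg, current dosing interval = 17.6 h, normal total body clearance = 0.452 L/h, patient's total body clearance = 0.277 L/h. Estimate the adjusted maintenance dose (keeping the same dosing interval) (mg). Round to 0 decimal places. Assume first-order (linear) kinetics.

1121 mg

To keep the same average steady-state level, dosing rate must scale with clearance.
CL ratio = 0.277 / 0.452 = 0.6128
New dose (same interval) = 1830 × 0.6128 = 1121 mg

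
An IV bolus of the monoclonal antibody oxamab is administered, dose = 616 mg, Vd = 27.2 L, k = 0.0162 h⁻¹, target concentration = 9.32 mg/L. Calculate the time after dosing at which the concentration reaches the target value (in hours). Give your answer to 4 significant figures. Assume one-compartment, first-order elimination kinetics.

54.81 h

C₀ = Dose / Vd = 616.0 / 27.2 = 22.65 mg/L
t = ln(C₀ / C) / k = ln(22.65 / 9.32) / 0.01620
  = ln(2.430) / 0.01620 = 0.8879 / 0.01620 = 54.81 h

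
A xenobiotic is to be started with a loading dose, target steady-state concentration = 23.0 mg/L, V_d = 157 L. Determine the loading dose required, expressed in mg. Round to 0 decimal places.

3611 mg

LD = Css × Vd = 23.0 × 157 = 3611 mg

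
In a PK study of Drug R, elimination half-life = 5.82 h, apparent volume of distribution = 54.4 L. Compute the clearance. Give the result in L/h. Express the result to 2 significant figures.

6.5 L/h

k = ln2 / t½ = 0.693147 / 5.82 = 0.1191 h⁻¹
CL = k × Vd = 0.1191 × 54.4 = 6.479 L/h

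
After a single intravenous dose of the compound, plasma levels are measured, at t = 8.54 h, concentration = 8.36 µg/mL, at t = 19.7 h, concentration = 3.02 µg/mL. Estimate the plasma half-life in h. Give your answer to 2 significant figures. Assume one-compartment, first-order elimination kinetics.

7.6 h

k = ln(C₁/C₂) / (t₂ − t₁) = ln(8.36/3.02) / (19.7 − 8.54)
  = 1.018 / 11.16 = 0.09122 h⁻¹
t½ = ln2 / k = 0.693147 / 0.09122 = 7.599 h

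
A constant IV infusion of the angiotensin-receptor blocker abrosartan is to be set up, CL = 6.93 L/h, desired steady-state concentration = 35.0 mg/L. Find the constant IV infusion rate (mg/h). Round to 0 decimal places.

243 mg/h

At steady state, infusion rate R₀ = Css × CL = 35.0 × 6.930 = 242.6 mg/h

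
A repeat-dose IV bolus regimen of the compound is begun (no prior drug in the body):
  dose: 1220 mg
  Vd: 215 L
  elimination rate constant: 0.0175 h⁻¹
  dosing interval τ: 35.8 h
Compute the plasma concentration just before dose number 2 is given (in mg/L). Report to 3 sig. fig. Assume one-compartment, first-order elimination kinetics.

3.03 mg/L

C₀ per dose = Dose / Vd = 1220 / 215 = 5.674 mg/L
Fraction remaining after one interval: r = e^(−kτ) = e^(−0.01750 × 35.8) = 0.5345
Before dose 2, 1 dose has been given (aged 1τ).
C_trough = C₀ × r = 5.674 × 0.5345 = 3.033 mg/L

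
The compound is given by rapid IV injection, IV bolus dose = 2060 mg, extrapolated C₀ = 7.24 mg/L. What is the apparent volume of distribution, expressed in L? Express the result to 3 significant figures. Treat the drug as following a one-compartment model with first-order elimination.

Vd = Dose / C₀ = 2060 / 7.24 = 284.5 L

285 L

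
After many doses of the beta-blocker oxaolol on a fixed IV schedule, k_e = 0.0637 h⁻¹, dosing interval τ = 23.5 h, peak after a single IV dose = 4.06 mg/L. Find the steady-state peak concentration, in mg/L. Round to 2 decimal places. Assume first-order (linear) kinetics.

5.23 mg/L

e^(−kτ) = e^(−0.06370 × 23.5) = 0.2238
Accumulation ratio R = 1 / (1 − e^(−kτ)) = 1 / (1 − 0.2238) = 1.288
Steady-state peak = C₀ × R = 4.06 × 1.288 = 5.229 mg/L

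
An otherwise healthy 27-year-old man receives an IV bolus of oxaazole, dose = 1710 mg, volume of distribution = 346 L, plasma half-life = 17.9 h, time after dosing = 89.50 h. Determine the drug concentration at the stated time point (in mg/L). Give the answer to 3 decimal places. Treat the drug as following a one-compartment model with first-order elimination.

0.154 mg/L

C₀ = Dose / Vd = 1710 / 346 = 4.942 mg/L
k = ln2 / t½ = 0.693147 / 17.9 = 0.03872 h⁻¹
t / t½ = 89.50 / 17.9 = 5 half-lives
C = C₀ × (1/2)^5 = 4.942 × 0.03125 = 0.1544 mg/L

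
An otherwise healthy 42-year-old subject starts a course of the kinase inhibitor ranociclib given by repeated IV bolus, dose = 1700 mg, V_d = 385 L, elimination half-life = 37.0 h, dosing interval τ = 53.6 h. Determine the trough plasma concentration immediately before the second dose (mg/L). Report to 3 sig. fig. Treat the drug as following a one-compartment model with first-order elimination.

C₀ per dose = Dose / Vd = 1700 / 385 = 4.416 mg/L
k = ln2 / t½ = 0.693147 / 37.0 = 0.01873 h⁻¹
Fraction remaining after one interval: r = e^(−kτ) = e^(−0.01873 × 53.6) = 0.3664
Before dose 2, 1 dose has been given (aged 1τ).
C_trough = C₀ × r = 4.416 × 0.3664 = 1.618 mg/L

1.62 mg/L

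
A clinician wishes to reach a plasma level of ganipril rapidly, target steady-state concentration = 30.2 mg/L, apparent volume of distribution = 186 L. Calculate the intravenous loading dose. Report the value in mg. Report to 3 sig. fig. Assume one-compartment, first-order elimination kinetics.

LD = Css × Vd = 30.2 × 186 = 5617 mg

5620 mg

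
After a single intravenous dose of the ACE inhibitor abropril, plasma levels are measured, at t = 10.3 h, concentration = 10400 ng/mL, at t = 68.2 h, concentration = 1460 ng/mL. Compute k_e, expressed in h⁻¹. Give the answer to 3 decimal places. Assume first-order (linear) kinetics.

0.034 h⁻¹

k = ln(C₁/C₂) / (t₂ − t₁) = ln(10400/1460) / (68.2 − 10.3)
  = 1.963 / 57.90 = 0.03390 h⁻¹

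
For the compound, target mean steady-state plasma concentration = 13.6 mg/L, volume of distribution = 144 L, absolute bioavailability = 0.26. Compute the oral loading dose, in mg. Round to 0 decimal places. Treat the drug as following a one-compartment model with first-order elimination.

7532 mg

LD = Css × Vd / F = 13.6 × 144 / 0.26 = 7532 mg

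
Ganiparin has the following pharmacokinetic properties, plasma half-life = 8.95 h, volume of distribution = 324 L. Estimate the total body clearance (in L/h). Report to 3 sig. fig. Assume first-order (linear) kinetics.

k = ln2 / t½ = 0.693147 / 8.95 = 0.07745 h⁻¹
CL = k × Vd = 0.07745 × 324 = 25.09 L/h

25.1 L/h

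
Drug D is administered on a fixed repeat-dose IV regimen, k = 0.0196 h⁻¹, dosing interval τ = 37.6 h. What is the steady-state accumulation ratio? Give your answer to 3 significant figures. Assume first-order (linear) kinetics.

1.92

e^(−kτ) = e^(−0.01960 × 37.6) = 0.4786
Accumulation ratio R = 1 / (1 − e^(−kτ)) = 1 / (1 − 0.4786) = 1.918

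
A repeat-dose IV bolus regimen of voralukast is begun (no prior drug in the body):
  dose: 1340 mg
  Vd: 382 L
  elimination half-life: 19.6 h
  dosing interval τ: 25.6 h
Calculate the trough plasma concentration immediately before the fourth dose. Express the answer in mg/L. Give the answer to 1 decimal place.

C₀ per dose = Dose / Vd = 1340 / 382 = 3.508 mg/L
k = ln2 / t½ = 0.693147 / 19.6 = 0.03536 h⁻¹
Fraction remaining after one interval: r = e^(−kτ) = e^(−0.03536 × 25.6) = 0.4045
Before dose 4, 3 doses have been given (aged 1τ, 2τ, 3τ).
C_trough = C₀ × (r + r² + … + r^3) = C₀ × r(1−r^3)/(1−r)
        = 3.508 × 0.4045 × (1 − 0.06618) / (1 − 0.4045) = 2.225 mg/L

2.2 mg/L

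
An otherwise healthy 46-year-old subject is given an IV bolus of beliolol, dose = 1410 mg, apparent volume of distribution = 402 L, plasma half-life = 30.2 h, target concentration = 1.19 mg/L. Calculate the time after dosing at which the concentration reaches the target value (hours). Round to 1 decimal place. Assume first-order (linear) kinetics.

C₀ = Dose / Vd = 1410 / 402 = 3.507 mg/L
k = ln2 / t½ = 0.693147 / 30.2 = 0.02295 h⁻¹
t = ln(C₀ / C) / k = ln(3.507 / 1.19) / 0.02295
  = ln(2.947) / 0.02295 = 1.081 / 0.02295 = 47.10 h

47.1 h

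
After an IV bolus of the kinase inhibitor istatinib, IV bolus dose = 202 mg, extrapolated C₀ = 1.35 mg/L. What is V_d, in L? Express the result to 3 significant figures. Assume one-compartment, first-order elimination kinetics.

Vd = Dose / C₀ = 202.0 / 1.35 = 149.6 L

150 L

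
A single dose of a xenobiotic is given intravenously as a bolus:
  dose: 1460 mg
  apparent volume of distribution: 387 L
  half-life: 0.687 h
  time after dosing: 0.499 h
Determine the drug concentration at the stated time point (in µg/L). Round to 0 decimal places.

C₀ = Dose / Vd = 1460 / 387 = 3.773 mg/L
k = ln2 / t½ = 0.693147 / 0.687 = 1.009 h⁻¹
C = C₀ · e^(−k·t) = 3.773 × e^(−1.009 × 0.499)
  = 3.773 × 0.6044 = 2.280 mg/L
Convert: 2.280 mg/L × 1000 = 2280 µg/L

2280 µg/L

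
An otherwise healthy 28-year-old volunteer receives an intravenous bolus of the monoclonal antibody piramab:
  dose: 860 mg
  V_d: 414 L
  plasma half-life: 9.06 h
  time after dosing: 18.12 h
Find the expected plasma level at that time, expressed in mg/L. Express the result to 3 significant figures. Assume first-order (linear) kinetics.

0.519 mg/L

C₀ = Dose / Vd = 860.0 / 414 = 2.077 mg/L
k = ln2 / t½ = 0.693147 / 9.06 = 0.07651 h⁻¹
t / t½ = 18.12 / 9.06 = 2 half-lives
C = C₀ × (1/2)^2 = 2.077 × 0.2500 = 0.5193 mg/L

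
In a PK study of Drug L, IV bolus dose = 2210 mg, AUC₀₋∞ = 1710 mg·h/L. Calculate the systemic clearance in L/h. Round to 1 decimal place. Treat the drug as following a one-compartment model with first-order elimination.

1.3 L/h

CL = Dose / AUC = 2210 / 1710 = 1.292 L/h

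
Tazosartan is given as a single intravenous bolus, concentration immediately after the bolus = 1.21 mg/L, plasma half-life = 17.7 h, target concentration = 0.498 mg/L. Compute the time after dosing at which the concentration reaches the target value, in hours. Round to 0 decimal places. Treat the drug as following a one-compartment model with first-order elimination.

23 h

k = ln2 / t½ = 0.693147 / 17.7 = 0.03916 h⁻¹
t = ln(C₀ / C) / k = ln(1.210 / 0.498) / 0.03916
  = ln(2.430) / 0.03916 = 0.8879 / 0.03916 = 22.67 h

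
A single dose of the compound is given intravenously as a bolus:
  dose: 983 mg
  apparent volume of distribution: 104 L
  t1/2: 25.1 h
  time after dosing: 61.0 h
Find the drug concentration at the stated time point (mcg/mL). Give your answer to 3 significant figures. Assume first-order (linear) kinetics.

1.75 mcg/mL

C₀ = Dose / Vd = 983.0 / 104 = 9.452 mg/L
k = ln2 / t½ = 0.693147 / 25.1 = 0.02762 h⁻¹
C = C₀ · e^(−k·t) = 9.452 × e^(−0.02762 × 61.0)
  = 9.452 × 0.1855 = 1.753 mg/L
(1.753 mg/L = 1.753 mcg/mL)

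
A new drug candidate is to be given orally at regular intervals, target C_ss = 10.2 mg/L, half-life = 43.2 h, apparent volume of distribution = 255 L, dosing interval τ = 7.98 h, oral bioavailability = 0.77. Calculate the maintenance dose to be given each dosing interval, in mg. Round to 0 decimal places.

433 mg

k = ln2 / t½ = 0.693147 / 43.2 = 0.01605 h⁻¹
CL = k × Vd = 0.01605 × 255 = 4.093 L/h
At steady state, F × (Dose/τ) = Css × CL.
Dose = Css × CL × τ / F = 10.2 × 4.093 × 7.98 / 0.77 = 432.7 mg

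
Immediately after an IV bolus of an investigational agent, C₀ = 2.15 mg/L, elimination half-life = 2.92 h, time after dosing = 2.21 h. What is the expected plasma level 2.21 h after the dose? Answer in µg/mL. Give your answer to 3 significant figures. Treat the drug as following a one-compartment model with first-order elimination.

1.27 µg/mL

k = ln2 / t½ = 0.693147 / 2.92 = 0.2374 h⁻¹
C = C₀ · e^(−k·t) = 2.150 × e^(−0.2374 × 2.21)
  = 2.150 × 0.5918 = 1.272 mg/L
(1.272 mg/L = 1.272 µg/mL)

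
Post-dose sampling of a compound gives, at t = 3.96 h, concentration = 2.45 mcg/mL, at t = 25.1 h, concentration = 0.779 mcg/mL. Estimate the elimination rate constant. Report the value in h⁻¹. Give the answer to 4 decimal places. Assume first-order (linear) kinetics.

k = ln(C₁/C₂) / (t₂ − t₁) = ln(2.45/0.779) / (25.1 − 3.96)
  = 1.146 / 21.14 = 0.05421 h⁻¹

0.0542 h⁻¹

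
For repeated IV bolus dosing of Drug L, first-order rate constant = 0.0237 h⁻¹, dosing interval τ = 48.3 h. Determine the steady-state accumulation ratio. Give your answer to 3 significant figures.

e^(−kτ) = e^(−0.02370 × 48.3) = 0.3183
Accumulation ratio R = 1 / (1 − e^(−kτ)) = 1 / (1 − 0.3183) = 1.467

1.47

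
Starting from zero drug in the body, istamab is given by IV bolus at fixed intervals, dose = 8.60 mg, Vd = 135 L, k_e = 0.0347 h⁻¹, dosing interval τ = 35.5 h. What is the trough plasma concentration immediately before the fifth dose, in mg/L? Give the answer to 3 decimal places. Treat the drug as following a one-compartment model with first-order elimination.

0.026 mg/L

C₀ per dose = Dose / Vd = 8.60 / 135 = 0.06370 mg/L
Fraction remaining after one interval: r = e^(−kτ) = e^(−0.03470 × 35.5) = 0.2918
Before dose 5, 4 doses have been given (aged 1τ, 2τ, 3τ, 4τ).
C_trough = C₀ × (r + r² + … + r^4) = C₀ × r(1−r^4)/(1−r)
        = 0.06370 × 0.2918 × (1 − 0.007250) / (1 − 0.2918) = 0.02606 mg/L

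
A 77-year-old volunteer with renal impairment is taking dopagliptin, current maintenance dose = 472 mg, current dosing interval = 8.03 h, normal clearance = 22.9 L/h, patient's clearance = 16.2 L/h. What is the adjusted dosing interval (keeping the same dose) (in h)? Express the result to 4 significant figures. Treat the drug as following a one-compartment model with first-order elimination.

To keep the same average steady-state level, dosing rate must scale with clearance.
CL ratio = 16.2 / 22.9 = 0.7074
New interval (same dose) = 8.03 / 0.7074 = 11.35 h

11.35 h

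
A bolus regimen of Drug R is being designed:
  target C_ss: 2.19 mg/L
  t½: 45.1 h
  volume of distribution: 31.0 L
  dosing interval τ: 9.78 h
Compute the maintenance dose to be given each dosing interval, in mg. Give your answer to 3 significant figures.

10.2 mg

k = ln2 / t½ = 0.693147 / 45.1 = 0.01537 h⁻¹
CL = k × Vd = 0.01537 × 31.0 = 0.4765 L/h
At steady state, Dose/τ = Css × CL.
Dose = Css × CL × τ = 2.19 × 0.4765 × 9.78 = 10.21 mg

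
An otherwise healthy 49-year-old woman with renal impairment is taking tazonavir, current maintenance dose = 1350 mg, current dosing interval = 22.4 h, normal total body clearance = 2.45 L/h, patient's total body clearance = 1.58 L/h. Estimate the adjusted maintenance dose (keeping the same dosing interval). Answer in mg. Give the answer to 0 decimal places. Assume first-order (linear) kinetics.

871 mg

To keep the same average steady-state level, dosing rate must scale with clearance.
CL ratio = 1.58 / 2.45 = 0.6449
New dose (same interval) = 1350 × 0.6449 = 870.6 mg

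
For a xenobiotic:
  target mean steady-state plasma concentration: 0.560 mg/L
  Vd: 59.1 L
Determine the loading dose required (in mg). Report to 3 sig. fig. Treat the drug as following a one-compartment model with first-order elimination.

LD = Css × Vd = 0.560 × 59.1 = 33.10 mg

33.1 mg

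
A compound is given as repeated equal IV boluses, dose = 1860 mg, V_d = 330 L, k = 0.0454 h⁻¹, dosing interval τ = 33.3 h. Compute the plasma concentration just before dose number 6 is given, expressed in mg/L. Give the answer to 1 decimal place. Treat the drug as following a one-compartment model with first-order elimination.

1.6 mg/L

C₀ per dose = Dose / Vd = 1860 / 330 = 5.636 mg/L
Fraction remaining after one interval: r = e^(−kτ) = e^(−0.04540 × 33.3) = 0.2205
Before dose 6, 5 doses have been given (aged 1τ, 2τ, 3τ, 4τ, 5τ).
C_trough = C₀ × (r + r² + … + r^5) = C₀ × r(1−r^5)/(1−r)
        = 5.636 × 0.2205 × (1 − 0.0005212) / (1 − 0.2205) = 1.593 mg/L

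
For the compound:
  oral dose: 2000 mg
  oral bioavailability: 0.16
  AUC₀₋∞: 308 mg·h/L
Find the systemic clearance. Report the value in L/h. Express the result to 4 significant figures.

1.039 L/h

CL = F·Dose / AUC = 0.16 × 2000 / 308 = 1.039 L/h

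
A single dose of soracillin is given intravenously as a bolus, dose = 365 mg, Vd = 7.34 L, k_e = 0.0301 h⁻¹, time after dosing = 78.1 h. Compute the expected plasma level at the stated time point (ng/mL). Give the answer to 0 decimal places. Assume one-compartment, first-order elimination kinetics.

C₀ = Dose / Vd = 365.0 / 7.34 = 49.73 mg/L
C = C₀ · e^(−k·t) = 49.73 × e^(−0.03010 × 78.1)
  = 49.73 × 0.09529 = 4.739 mg/L
Convert: 4.739 mg/L × 1000 = 4739 ng/mL

4739 ng/mL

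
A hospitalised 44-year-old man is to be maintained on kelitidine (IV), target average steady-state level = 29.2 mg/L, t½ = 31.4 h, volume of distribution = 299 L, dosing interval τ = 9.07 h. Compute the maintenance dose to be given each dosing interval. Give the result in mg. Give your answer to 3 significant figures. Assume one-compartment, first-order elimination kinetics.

k = ln2 / t½ = 0.693147 / 31.4 = 0.02207 h⁻¹
CL = k × Vd = 0.02207 × 299 = 6.599 L/h
At steady state, Dose/τ = Css × CL.
Dose = Css × CL × τ = 29.2 × 6.599 × 9.07 = 1748 mg

1750 mg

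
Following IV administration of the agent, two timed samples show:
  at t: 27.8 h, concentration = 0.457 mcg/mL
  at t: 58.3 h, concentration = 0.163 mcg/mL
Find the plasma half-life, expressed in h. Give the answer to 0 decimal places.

21 h

k = ln(C₁/C₂) / (t₂ − t₁) = ln(0.457/0.163) / (58.3 − 27.8)
  = 1.031 / 30.50 = 0.03380 h⁻¹
t½ = ln2 / k = 0.693147 / 0.03380 = 20.51 h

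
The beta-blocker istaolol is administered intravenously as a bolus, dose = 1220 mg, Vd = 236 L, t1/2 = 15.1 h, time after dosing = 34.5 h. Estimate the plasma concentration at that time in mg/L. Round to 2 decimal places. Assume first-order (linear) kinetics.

1.06 mg/L

C₀ = Dose / Vd = 1220 / 236 = 5.169 mg/L
k = ln2 / t½ = 0.693147 / 15.1 = 0.04590 h⁻¹
C = C₀ · e^(−k·t) = 5.169 × e^(−0.04590 × 34.5)
  = 5.169 × 0.2052 = 1.061 mg/L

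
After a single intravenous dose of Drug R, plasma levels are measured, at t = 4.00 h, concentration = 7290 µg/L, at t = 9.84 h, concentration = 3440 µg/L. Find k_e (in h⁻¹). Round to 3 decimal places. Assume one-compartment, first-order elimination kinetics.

k = ln(C₁/C₂) / (t₂ − t₁) = ln(7290/3440) / (9.84 − 4.00)
  = 0.7510 / 5.840 = 0.1286 h⁻¹

0.129 h⁻¹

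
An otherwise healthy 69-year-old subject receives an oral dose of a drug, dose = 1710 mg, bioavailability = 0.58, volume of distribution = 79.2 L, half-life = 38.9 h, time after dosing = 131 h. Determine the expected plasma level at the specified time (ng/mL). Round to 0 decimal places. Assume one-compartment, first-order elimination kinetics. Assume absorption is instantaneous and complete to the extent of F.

1213 ng/mL

Amount reaching circulation = F × Dose = 0.58 × 1710 = 991.8 mg
C₀ = F·Dose / Vd = 991.8 / 79.2 = 12.52 mg/L
k = ln2 / t½ = 0.693147 / 38.9 = 0.01782 h⁻¹
C = C₀ · e^(−k·t) = 12.52 × e^(−0.01782 × 131)
  = 12.52 × 0.09687 = 1.213 mg/L
Convert: 1.213 mg/L × 1000 = 1213 ng/mL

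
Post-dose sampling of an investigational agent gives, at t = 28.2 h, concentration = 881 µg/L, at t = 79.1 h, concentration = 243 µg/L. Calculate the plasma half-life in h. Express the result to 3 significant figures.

k = ln(C₁/C₂) / (t₂ − t₁) = ln(881/243) / (79.1 − 28.2)
  = 1.288 / 50.90 = 0.02530 h⁻¹
t½ = ln2 / k = 0.693147 / 0.02530 = 27.40 h

27.4 h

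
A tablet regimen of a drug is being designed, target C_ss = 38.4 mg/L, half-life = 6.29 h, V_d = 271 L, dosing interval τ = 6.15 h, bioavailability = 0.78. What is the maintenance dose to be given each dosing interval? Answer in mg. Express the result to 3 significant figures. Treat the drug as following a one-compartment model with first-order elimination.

k = ln2 / t½ = 0.693147 / 6.29 = 0.1102 h⁻¹
CL = k × Vd = 0.1102 × 271 = 29.86 L/h
At steady state, F × (Dose/τ) = Css × CL.
Dose = Css × CL × τ / F = 38.4 × 29.86 × 6.15 / 0.78 = 9041 mg

9040 mg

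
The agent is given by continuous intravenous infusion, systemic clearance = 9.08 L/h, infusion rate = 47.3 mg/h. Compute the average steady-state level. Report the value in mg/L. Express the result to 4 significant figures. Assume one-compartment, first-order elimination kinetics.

At steady state Css = R₀ / CL = 47.3 / 9.080 = 5.209 mg/L

5.209 mg/L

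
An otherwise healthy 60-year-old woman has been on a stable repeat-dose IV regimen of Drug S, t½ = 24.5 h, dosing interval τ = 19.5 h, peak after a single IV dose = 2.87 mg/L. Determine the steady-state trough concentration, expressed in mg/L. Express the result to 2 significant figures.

3.9 mg/L

k = ln2 / t½ = 0.693147 / 24.5 = 0.02829 h⁻¹
e^(−kτ) = e^(−0.02829 × 19.5) = 0.5760
Accumulation ratio R = 1 / (1 − e^(−kτ)) = 1 / (1 − 0.5760) = 2.358
Steady-state trough = C₀ × R × e^(−kτ) = 2.87 × 2.358 × 0.5760 = 3.898 mg/L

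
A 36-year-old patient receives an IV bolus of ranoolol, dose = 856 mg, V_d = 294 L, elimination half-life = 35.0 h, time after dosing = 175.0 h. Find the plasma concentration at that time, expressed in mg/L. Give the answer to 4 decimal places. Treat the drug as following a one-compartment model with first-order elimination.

0.0910 mg/L

C₀ = Dose / Vd = 856.0 / 294 = 2.912 mg/L
k = ln2 / t½ = 0.693147 / 35.0 = 0.01980 h⁻¹
t / t½ = 175.0 / 35.0 = 5 half-lives
C = C₀ × (1/2)^5 = 2.912 × 0.03125 = 0.09100 mg/L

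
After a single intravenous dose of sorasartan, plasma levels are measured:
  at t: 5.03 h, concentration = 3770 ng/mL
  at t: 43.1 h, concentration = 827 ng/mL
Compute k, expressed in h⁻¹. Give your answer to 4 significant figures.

k = ln(C₁/C₂) / (t₂ − t₁) = ln(3770/827) / (43.1 − 5.03)
  = 1.517 / 38.07 = 0.03985 h⁻¹

0.03985 h⁻¹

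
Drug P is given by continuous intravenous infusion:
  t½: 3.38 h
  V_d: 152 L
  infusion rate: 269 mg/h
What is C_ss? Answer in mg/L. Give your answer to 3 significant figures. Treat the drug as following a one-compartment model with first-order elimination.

k = ln2 / t½ = 0.693147 / 3.38 = 0.2051 h⁻¹
CL = k × Vd = 0.2051 × 152 = 31.18 L/h
At steady state Css = R₀ / CL = 269 / 31.18 = 8.627 mg/L

8.63 mg/L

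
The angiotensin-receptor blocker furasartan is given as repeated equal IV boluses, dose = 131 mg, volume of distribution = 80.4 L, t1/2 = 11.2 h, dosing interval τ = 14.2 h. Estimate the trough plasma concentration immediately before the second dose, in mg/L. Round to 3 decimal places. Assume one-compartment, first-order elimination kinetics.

C₀ per dose = Dose / Vd = 131 / 80.4 = 1.629 mg/L
k = ln2 / t½ = 0.693147 / 11.2 = 0.06189 h⁻¹
Fraction remaining after one interval: r = e^(−kτ) = e^(−0.06189 × 14.2) = 0.4153
Before dose 2, 1 dose has been given (aged 1τ).
C_trough = C₀ × r = 1.629 × 0.4153 = 0.6765 mg/L

0.677 mg/L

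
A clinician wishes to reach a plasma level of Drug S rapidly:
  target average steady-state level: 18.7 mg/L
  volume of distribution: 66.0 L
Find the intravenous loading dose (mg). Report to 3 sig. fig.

LD = Css × Vd = 18.7 × 66.0 = 1234 mg

1230 mg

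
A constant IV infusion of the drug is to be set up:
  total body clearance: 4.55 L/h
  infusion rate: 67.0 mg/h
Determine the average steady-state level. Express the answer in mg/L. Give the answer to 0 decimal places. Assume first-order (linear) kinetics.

At steady state Css = R₀ / CL = 67.0 / 4.550 = 14.73 mg/L

15 mg/L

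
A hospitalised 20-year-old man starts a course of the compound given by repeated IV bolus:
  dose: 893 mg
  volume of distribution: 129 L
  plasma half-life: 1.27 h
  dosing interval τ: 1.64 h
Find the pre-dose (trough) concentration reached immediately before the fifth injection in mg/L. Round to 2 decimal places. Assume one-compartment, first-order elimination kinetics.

4.65 mg/L

C₀ per dose = Dose / Vd = 893 / 129 = 6.922 mg/L
k = ln2 / t½ = 0.693147 / 1.27 = 0.5458 h⁻¹
Fraction remaining after one interval: r = e^(−kτ) = e^(−0.5458 × 1.64) = 0.4086
Before dose 5, 4 doses have been given (aged 1τ, 2τ, 3τ, 4τ).
C_trough = C₀ × (r + r² + … + r^4) = C₀ × r(1−r^4)/(1−r)
        = 6.922 × 0.4086 × (1 − 0.02787) / (1 − 0.4086) = 4.649 mg/L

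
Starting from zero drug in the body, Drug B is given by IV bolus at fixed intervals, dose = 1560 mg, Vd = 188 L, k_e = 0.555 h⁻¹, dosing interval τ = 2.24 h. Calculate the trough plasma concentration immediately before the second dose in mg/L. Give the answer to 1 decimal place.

2.4 mg/L

C₀ per dose = Dose / Vd = 1560 / 188 = 8.298 mg/L
Fraction remaining after one interval: r = e^(−kτ) = e^(−0.5550 × 2.24) = 0.2885
Before dose 2, 1 dose has been given (aged 1τ).
C_trough = C₀ × r = 8.298 × 0.2885 = 2.394 mg/L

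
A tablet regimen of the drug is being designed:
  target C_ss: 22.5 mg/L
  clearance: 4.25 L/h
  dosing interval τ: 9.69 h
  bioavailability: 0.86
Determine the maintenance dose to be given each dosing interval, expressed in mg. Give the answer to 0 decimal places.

At steady state, F × (Dose/τ) = Css × CL.
Dose = Css × CL × τ / F = 22.5 × 4.250 × 9.69 / 0.86 = 1077 mg

1077 mg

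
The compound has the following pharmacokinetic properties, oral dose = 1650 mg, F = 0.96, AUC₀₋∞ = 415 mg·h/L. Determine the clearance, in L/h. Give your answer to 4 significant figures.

CL = F·Dose / AUC = 0.96 × 1650 / 415 = 3.817 L/h

3.817 L/h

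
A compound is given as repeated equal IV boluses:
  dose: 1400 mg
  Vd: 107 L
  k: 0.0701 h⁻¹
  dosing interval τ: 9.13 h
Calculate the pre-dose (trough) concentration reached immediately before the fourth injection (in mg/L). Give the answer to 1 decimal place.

C₀ per dose = Dose / Vd = 1400 / 107 = 13.08 mg/L
Fraction remaining after one interval: r = e^(−kτ) = e^(−0.07010 × 9.13) = 0.5273
Before dose 4, 3 doses have been given (aged 1τ, 2τ, 3τ).
C_trough = C₀ × (r + r² + … + r^3) = C₀ × r(1−r^3)/(1−r)
        = 13.08 × 0.5273 × (1 − 0.1466) / (1 − 0.5273) = 12.45 mg/L

12.5 mg/L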